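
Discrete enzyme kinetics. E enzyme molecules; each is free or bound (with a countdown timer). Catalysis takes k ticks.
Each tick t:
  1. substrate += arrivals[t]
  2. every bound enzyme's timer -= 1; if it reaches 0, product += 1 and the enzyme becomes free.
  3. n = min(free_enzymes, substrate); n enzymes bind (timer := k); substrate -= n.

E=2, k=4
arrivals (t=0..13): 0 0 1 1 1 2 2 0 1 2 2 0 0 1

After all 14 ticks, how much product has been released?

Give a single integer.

Answer: 4

Derivation:
t=0: arr=0 -> substrate=0 bound=0 product=0
t=1: arr=0 -> substrate=0 bound=0 product=0
t=2: arr=1 -> substrate=0 bound=1 product=0
t=3: arr=1 -> substrate=0 bound=2 product=0
t=4: arr=1 -> substrate=1 bound=2 product=0
t=5: arr=2 -> substrate=3 bound=2 product=0
t=6: arr=2 -> substrate=4 bound=2 product=1
t=7: arr=0 -> substrate=3 bound=2 product=2
t=8: arr=1 -> substrate=4 bound=2 product=2
t=9: arr=2 -> substrate=6 bound=2 product=2
t=10: arr=2 -> substrate=7 bound=2 product=3
t=11: arr=0 -> substrate=6 bound=2 product=4
t=12: arr=0 -> substrate=6 bound=2 product=4
t=13: arr=1 -> substrate=7 bound=2 product=4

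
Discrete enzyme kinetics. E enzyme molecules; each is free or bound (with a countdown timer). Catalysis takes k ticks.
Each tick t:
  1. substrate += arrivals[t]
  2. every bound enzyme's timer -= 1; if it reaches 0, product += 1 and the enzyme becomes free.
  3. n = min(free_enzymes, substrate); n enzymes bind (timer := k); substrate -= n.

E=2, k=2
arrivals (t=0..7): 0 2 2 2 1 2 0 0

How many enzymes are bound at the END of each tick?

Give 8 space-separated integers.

Answer: 0 2 2 2 2 2 2 2

Derivation:
t=0: arr=0 -> substrate=0 bound=0 product=0
t=1: arr=2 -> substrate=0 bound=2 product=0
t=2: arr=2 -> substrate=2 bound=2 product=0
t=3: arr=2 -> substrate=2 bound=2 product=2
t=4: arr=1 -> substrate=3 bound=2 product=2
t=5: arr=2 -> substrate=3 bound=2 product=4
t=6: arr=0 -> substrate=3 bound=2 product=4
t=7: arr=0 -> substrate=1 bound=2 product=6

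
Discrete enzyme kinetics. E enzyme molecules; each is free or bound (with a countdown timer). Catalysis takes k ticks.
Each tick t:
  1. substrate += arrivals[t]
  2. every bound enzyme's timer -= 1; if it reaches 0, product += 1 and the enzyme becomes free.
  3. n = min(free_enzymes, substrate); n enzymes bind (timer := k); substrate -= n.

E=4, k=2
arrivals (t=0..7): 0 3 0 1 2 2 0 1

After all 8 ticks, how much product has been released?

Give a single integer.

t=0: arr=0 -> substrate=0 bound=0 product=0
t=1: arr=3 -> substrate=0 bound=3 product=0
t=2: arr=0 -> substrate=0 bound=3 product=0
t=3: arr=1 -> substrate=0 bound=1 product=3
t=4: arr=2 -> substrate=0 bound=3 product=3
t=5: arr=2 -> substrate=0 bound=4 product=4
t=6: arr=0 -> substrate=0 bound=2 product=6
t=7: arr=1 -> substrate=0 bound=1 product=8

Answer: 8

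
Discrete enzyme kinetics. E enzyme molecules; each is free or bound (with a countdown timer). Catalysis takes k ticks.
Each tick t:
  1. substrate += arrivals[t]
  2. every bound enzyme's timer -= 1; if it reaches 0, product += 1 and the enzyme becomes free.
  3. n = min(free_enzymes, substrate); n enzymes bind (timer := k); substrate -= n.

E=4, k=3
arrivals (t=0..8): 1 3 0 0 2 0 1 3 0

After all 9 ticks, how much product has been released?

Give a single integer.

Answer: 6

Derivation:
t=0: arr=1 -> substrate=0 bound=1 product=0
t=1: arr=3 -> substrate=0 bound=4 product=0
t=2: arr=0 -> substrate=0 bound=4 product=0
t=3: arr=0 -> substrate=0 bound=3 product=1
t=4: arr=2 -> substrate=0 bound=2 product=4
t=5: arr=0 -> substrate=0 bound=2 product=4
t=6: arr=1 -> substrate=0 bound=3 product=4
t=7: arr=3 -> substrate=0 bound=4 product=6
t=8: arr=0 -> substrate=0 bound=4 product=6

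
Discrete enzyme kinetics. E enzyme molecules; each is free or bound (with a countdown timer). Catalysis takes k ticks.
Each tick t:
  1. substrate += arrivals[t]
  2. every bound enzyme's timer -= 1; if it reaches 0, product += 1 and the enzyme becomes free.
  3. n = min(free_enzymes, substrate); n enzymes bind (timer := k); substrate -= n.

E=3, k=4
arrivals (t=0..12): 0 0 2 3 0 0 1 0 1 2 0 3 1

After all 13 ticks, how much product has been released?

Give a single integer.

t=0: arr=0 -> substrate=0 bound=0 product=0
t=1: arr=0 -> substrate=0 bound=0 product=0
t=2: arr=2 -> substrate=0 bound=2 product=0
t=3: arr=3 -> substrate=2 bound=3 product=0
t=4: arr=0 -> substrate=2 bound=3 product=0
t=5: arr=0 -> substrate=2 bound=3 product=0
t=6: arr=1 -> substrate=1 bound=3 product=2
t=7: arr=0 -> substrate=0 bound=3 product=3
t=8: arr=1 -> substrate=1 bound=3 product=3
t=9: arr=2 -> substrate=3 bound=3 product=3
t=10: arr=0 -> substrate=1 bound=3 product=5
t=11: arr=3 -> substrate=3 bound=3 product=6
t=12: arr=1 -> substrate=4 bound=3 product=6

Answer: 6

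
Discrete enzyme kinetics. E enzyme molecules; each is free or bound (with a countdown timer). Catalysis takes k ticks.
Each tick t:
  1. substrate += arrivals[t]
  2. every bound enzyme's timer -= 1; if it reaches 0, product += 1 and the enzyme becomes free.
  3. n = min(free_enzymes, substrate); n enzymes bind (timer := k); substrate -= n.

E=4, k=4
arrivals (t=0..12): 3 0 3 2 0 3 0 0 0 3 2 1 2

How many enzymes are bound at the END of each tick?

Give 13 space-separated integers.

t=0: arr=3 -> substrate=0 bound=3 product=0
t=1: arr=0 -> substrate=0 bound=3 product=0
t=2: arr=3 -> substrate=2 bound=4 product=0
t=3: arr=2 -> substrate=4 bound=4 product=0
t=4: arr=0 -> substrate=1 bound=4 product=3
t=5: arr=3 -> substrate=4 bound=4 product=3
t=6: arr=0 -> substrate=3 bound=4 product=4
t=7: arr=0 -> substrate=3 bound=4 product=4
t=8: arr=0 -> substrate=0 bound=4 product=7
t=9: arr=3 -> substrate=3 bound=4 product=7
t=10: arr=2 -> substrate=4 bound=4 product=8
t=11: arr=1 -> substrate=5 bound=4 product=8
t=12: arr=2 -> substrate=4 bound=4 product=11

Answer: 3 3 4 4 4 4 4 4 4 4 4 4 4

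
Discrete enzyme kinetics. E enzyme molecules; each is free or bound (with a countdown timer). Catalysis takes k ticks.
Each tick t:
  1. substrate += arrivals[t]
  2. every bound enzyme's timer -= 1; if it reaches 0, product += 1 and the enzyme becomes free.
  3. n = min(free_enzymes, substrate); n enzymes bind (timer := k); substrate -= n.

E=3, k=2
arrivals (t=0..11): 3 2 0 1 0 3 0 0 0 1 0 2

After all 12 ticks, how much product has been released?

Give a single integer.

t=0: arr=3 -> substrate=0 bound=3 product=0
t=1: arr=2 -> substrate=2 bound=3 product=0
t=2: arr=0 -> substrate=0 bound=2 product=3
t=3: arr=1 -> substrate=0 bound=3 product=3
t=4: arr=0 -> substrate=0 bound=1 product=5
t=5: arr=3 -> substrate=0 bound=3 product=6
t=6: arr=0 -> substrate=0 bound=3 product=6
t=7: arr=0 -> substrate=0 bound=0 product=9
t=8: arr=0 -> substrate=0 bound=0 product=9
t=9: arr=1 -> substrate=0 bound=1 product=9
t=10: arr=0 -> substrate=0 bound=1 product=9
t=11: arr=2 -> substrate=0 bound=2 product=10

Answer: 10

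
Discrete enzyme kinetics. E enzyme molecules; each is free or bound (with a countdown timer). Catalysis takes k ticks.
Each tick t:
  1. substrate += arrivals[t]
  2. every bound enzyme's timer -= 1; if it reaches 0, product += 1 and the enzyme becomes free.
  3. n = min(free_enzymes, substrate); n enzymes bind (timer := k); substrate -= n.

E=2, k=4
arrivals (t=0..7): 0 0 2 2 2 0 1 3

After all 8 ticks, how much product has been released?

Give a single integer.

t=0: arr=0 -> substrate=0 bound=0 product=0
t=1: arr=0 -> substrate=0 bound=0 product=0
t=2: arr=2 -> substrate=0 bound=2 product=0
t=3: arr=2 -> substrate=2 bound=2 product=0
t=4: arr=2 -> substrate=4 bound=2 product=0
t=5: arr=0 -> substrate=4 bound=2 product=0
t=6: arr=1 -> substrate=3 bound=2 product=2
t=7: arr=3 -> substrate=6 bound=2 product=2

Answer: 2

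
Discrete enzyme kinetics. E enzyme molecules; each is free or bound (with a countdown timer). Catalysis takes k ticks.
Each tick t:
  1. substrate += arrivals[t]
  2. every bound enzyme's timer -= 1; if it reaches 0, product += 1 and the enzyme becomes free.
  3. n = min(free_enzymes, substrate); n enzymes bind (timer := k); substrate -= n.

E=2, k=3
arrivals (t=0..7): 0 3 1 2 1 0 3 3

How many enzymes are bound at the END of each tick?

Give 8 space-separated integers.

t=0: arr=0 -> substrate=0 bound=0 product=0
t=1: arr=3 -> substrate=1 bound=2 product=0
t=2: arr=1 -> substrate=2 bound=2 product=0
t=3: arr=2 -> substrate=4 bound=2 product=0
t=4: arr=1 -> substrate=3 bound=2 product=2
t=5: arr=0 -> substrate=3 bound=2 product=2
t=6: arr=3 -> substrate=6 bound=2 product=2
t=7: arr=3 -> substrate=7 bound=2 product=4

Answer: 0 2 2 2 2 2 2 2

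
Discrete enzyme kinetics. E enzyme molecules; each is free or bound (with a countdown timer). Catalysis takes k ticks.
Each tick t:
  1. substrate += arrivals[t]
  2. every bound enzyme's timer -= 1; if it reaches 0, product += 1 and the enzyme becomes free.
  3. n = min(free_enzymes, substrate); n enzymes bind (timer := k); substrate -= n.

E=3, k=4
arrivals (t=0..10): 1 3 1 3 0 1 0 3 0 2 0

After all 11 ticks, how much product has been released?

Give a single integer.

t=0: arr=1 -> substrate=0 bound=1 product=0
t=1: arr=3 -> substrate=1 bound=3 product=0
t=2: arr=1 -> substrate=2 bound=3 product=0
t=3: arr=3 -> substrate=5 bound=3 product=0
t=4: arr=0 -> substrate=4 bound=3 product=1
t=5: arr=1 -> substrate=3 bound=3 product=3
t=6: arr=0 -> substrate=3 bound=3 product=3
t=7: arr=3 -> substrate=6 bound=3 product=3
t=8: arr=0 -> substrate=5 bound=3 product=4
t=9: arr=2 -> substrate=5 bound=3 product=6
t=10: arr=0 -> substrate=5 bound=3 product=6

Answer: 6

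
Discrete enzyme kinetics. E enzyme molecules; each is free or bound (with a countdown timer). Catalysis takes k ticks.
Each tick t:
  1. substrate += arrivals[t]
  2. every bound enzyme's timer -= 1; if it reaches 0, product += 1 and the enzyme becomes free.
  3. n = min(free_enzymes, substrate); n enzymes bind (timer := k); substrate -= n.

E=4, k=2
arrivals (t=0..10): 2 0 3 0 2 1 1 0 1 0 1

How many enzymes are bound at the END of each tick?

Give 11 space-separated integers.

t=0: arr=2 -> substrate=0 bound=2 product=0
t=1: arr=0 -> substrate=0 bound=2 product=0
t=2: arr=3 -> substrate=0 bound=3 product=2
t=3: arr=0 -> substrate=0 bound=3 product=2
t=4: arr=2 -> substrate=0 bound=2 product=5
t=5: arr=1 -> substrate=0 bound=3 product=5
t=6: arr=1 -> substrate=0 bound=2 product=7
t=7: arr=0 -> substrate=0 bound=1 product=8
t=8: arr=1 -> substrate=0 bound=1 product=9
t=9: arr=0 -> substrate=0 bound=1 product=9
t=10: arr=1 -> substrate=0 bound=1 product=10

Answer: 2 2 3 3 2 3 2 1 1 1 1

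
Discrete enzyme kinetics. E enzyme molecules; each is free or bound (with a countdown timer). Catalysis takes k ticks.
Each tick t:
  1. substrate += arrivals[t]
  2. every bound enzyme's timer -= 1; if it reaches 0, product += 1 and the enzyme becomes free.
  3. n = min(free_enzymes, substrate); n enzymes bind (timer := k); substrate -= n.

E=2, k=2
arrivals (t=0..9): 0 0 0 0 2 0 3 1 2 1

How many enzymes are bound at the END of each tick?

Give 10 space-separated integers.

t=0: arr=0 -> substrate=0 bound=0 product=0
t=1: arr=0 -> substrate=0 bound=0 product=0
t=2: arr=0 -> substrate=0 bound=0 product=0
t=3: arr=0 -> substrate=0 bound=0 product=0
t=4: arr=2 -> substrate=0 bound=2 product=0
t=5: arr=0 -> substrate=0 bound=2 product=0
t=6: arr=3 -> substrate=1 bound=2 product=2
t=7: arr=1 -> substrate=2 bound=2 product=2
t=8: arr=2 -> substrate=2 bound=2 product=4
t=9: arr=1 -> substrate=3 bound=2 product=4

Answer: 0 0 0 0 2 2 2 2 2 2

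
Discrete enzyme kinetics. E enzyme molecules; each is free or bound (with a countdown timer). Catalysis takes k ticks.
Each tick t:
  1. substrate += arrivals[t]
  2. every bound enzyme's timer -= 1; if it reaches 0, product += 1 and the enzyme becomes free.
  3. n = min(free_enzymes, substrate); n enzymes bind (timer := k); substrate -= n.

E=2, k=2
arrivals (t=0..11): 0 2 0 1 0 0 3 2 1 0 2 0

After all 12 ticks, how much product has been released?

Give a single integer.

Answer: 7

Derivation:
t=0: arr=0 -> substrate=0 bound=0 product=0
t=1: arr=2 -> substrate=0 bound=2 product=0
t=2: arr=0 -> substrate=0 bound=2 product=0
t=3: arr=1 -> substrate=0 bound=1 product=2
t=4: arr=0 -> substrate=0 bound=1 product=2
t=5: arr=0 -> substrate=0 bound=0 product=3
t=6: arr=3 -> substrate=1 bound=2 product=3
t=7: arr=2 -> substrate=3 bound=2 product=3
t=8: arr=1 -> substrate=2 bound=2 product=5
t=9: arr=0 -> substrate=2 bound=2 product=5
t=10: arr=2 -> substrate=2 bound=2 product=7
t=11: arr=0 -> substrate=2 bound=2 product=7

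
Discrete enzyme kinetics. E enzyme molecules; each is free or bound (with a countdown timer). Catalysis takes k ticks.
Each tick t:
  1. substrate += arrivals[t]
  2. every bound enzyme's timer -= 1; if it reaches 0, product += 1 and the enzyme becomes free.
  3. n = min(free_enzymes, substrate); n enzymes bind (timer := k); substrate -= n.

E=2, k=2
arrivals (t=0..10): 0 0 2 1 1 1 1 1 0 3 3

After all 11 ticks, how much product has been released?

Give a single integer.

t=0: arr=0 -> substrate=0 bound=0 product=0
t=1: arr=0 -> substrate=0 bound=0 product=0
t=2: arr=2 -> substrate=0 bound=2 product=0
t=3: arr=1 -> substrate=1 bound=2 product=0
t=4: arr=1 -> substrate=0 bound=2 product=2
t=5: arr=1 -> substrate=1 bound=2 product=2
t=6: arr=1 -> substrate=0 bound=2 product=4
t=7: arr=1 -> substrate=1 bound=2 product=4
t=8: arr=0 -> substrate=0 bound=1 product=6
t=9: arr=3 -> substrate=2 bound=2 product=6
t=10: arr=3 -> substrate=4 bound=2 product=7

Answer: 7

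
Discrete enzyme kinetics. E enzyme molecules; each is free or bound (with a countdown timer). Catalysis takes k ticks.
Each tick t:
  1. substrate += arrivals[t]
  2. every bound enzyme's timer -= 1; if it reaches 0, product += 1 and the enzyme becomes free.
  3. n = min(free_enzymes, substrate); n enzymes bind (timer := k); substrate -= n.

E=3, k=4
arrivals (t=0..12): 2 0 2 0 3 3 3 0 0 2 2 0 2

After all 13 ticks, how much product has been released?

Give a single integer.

t=0: arr=2 -> substrate=0 bound=2 product=0
t=1: arr=0 -> substrate=0 bound=2 product=0
t=2: arr=2 -> substrate=1 bound=3 product=0
t=3: arr=0 -> substrate=1 bound=3 product=0
t=4: arr=3 -> substrate=2 bound=3 product=2
t=5: arr=3 -> substrate=5 bound=3 product=2
t=6: arr=3 -> substrate=7 bound=3 product=3
t=7: arr=0 -> substrate=7 bound=3 product=3
t=8: arr=0 -> substrate=5 bound=3 product=5
t=9: arr=2 -> substrate=7 bound=3 product=5
t=10: arr=2 -> substrate=8 bound=3 product=6
t=11: arr=0 -> substrate=8 bound=3 product=6
t=12: arr=2 -> substrate=8 bound=3 product=8

Answer: 8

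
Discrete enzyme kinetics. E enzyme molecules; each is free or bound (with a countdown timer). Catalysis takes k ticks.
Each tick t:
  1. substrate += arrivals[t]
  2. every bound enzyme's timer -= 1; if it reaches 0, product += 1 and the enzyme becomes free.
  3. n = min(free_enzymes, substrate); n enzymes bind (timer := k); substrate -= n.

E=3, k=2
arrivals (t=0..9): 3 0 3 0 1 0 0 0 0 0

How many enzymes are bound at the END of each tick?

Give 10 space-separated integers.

Answer: 3 3 3 3 1 1 0 0 0 0

Derivation:
t=0: arr=3 -> substrate=0 bound=3 product=0
t=1: arr=0 -> substrate=0 bound=3 product=0
t=2: arr=3 -> substrate=0 bound=3 product=3
t=3: arr=0 -> substrate=0 bound=3 product=3
t=4: arr=1 -> substrate=0 bound=1 product=6
t=5: arr=0 -> substrate=0 bound=1 product=6
t=6: arr=0 -> substrate=0 bound=0 product=7
t=7: arr=0 -> substrate=0 bound=0 product=7
t=8: arr=0 -> substrate=0 bound=0 product=7
t=9: arr=0 -> substrate=0 bound=0 product=7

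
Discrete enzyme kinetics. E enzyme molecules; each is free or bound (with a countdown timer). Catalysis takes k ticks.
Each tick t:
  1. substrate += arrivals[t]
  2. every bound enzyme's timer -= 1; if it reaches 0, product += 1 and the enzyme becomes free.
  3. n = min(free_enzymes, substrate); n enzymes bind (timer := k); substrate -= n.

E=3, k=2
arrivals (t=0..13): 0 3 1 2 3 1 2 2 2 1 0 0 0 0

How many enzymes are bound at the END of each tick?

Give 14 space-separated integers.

Answer: 0 3 3 3 3 3 3 3 3 3 3 2 2 0

Derivation:
t=0: arr=0 -> substrate=0 bound=0 product=0
t=1: arr=3 -> substrate=0 bound=3 product=0
t=2: arr=1 -> substrate=1 bound=3 product=0
t=3: arr=2 -> substrate=0 bound=3 product=3
t=4: arr=3 -> substrate=3 bound=3 product=3
t=5: arr=1 -> substrate=1 bound=3 product=6
t=6: arr=2 -> substrate=3 bound=3 product=6
t=7: arr=2 -> substrate=2 bound=3 product=9
t=8: arr=2 -> substrate=4 bound=3 product=9
t=9: arr=1 -> substrate=2 bound=3 product=12
t=10: arr=0 -> substrate=2 bound=3 product=12
t=11: arr=0 -> substrate=0 bound=2 product=15
t=12: arr=0 -> substrate=0 bound=2 product=15
t=13: arr=0 -> substrate=0 bound=0 product=17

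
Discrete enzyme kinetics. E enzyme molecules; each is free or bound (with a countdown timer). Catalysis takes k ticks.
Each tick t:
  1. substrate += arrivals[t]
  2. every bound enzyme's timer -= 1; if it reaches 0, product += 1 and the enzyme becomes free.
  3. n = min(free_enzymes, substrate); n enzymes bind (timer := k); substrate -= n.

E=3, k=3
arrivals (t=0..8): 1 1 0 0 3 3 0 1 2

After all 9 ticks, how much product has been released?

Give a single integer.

t=0: arr=1 -> substrate=0 bound=1 product=0
t=1: arr=1 -> substrate=0 bound=2 product=0
t=2: arr=0 -> substrate=0 bound=2 product=0
t=3: arr=0 -> substrate=0 bound=1 product=1
t=4: arr=3 -> substrate=0 bound=3 product=2
t=5: arr=3 -> substrate=3 bound=3 product=2
t=6: arr=0 -> substrate=3 bound=3 product=2
t=7: arr=1 -> substrate=1 bound=3 product=5
t=8: arr=2 -> substrate=3 bound=3 product=5

Answer: 5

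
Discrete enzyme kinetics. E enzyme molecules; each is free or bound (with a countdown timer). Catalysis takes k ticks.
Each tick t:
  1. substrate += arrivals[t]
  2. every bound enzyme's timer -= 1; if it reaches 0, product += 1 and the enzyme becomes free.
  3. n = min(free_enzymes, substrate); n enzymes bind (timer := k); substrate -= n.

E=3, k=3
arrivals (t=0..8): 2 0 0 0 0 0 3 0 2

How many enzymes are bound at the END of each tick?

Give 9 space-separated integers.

Answer: 2 2 2 0 0 0 3 3 3

Derivation:
t=0: arr=2 -> substrate=0 bound=2 product=0
t=1: arr=0 -> substrate=0 bound=2 product=0
t=2: arr=0 -> substrate=0 bound=2 product=0
t=3: arr=0 -> substrate=0 bound=0 product=2
t=4: arr=0 -> substrate=0 bound=0 product=2
t=5: arr=0 -> substrate=0 bound=0 product=2
t=6: arr=3 -> substrate=0 bound=3 product=2
t=7: arr=0 -> substrate=0 bound=3 product=2
t=8: arr=2 -> substrate=2 bound=3 product=2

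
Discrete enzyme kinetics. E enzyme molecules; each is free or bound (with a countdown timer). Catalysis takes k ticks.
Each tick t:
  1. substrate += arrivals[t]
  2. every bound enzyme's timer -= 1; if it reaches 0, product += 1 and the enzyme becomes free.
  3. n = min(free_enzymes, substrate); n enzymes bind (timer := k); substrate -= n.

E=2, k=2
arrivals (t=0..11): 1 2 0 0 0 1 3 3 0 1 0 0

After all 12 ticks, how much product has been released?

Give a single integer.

Answer: 8

Derivation:
t=0: arr=1 -> substrate=0 bound=1 product=0
t=1: arr=2 -> substrate=1 bound=2 product=0
t=2: arr=0 -> substrate=0 bound=2 product=1
t=3: arr=0 -> substrate=0 bound=1 product=2
t=4: arr=0 -> substrate=0 bound=0 product=3
t=5: arr=1 -> substrate=0 bound=1 product=3
t=6: arr=3 -> substrate=2 bound=2 product=3
t=7: arr=3 -> substrate=4 bound=2 product=4
t=8: arr=0 -> substrate=3 bound=2 product=5
t=9: arr=1 -> substrate=3 bound=2 product=6
t=10: arr=0 -> substrate=2 bound=2 product=7
t=11: arr=0 -> substrate=1 bound=2 product=8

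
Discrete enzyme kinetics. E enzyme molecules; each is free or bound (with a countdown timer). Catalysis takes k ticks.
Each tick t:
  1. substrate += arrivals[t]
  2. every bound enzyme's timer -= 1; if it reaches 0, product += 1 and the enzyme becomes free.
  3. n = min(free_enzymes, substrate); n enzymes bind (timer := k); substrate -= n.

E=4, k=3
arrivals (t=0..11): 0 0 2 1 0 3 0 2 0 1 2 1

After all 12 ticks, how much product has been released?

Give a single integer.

Answer: 8

Derivation:
t=0: arr=0 -> substrate=0 bound=0 product=0
t=1: arr=0 -> substrate=0 bound=0 product=0
t=2: arr=2 -> substrate=0 bound=2 product=0
t=3: arr=1 -> substrate=0 bound=3 product=0
t=4: arr=0 -> substrate=0 bound=3 product=0
t=5: arr=3 -> substrate=0 bound=4 product=2
t=6: arr=0 -> substrate=0 bound=3 product=3
t=7: arr=2 -> substrate=1 bound=4 product=3
t=8: arr=0 -> substrate=0 bound=2 product=6
t=9: arr=1 -> substrate=0 bound=3 product=6
t=10: arr=2 -> substrate=0 bound=4 product=7
t=11: arr=1 -> substrate=0 bound=4 product=8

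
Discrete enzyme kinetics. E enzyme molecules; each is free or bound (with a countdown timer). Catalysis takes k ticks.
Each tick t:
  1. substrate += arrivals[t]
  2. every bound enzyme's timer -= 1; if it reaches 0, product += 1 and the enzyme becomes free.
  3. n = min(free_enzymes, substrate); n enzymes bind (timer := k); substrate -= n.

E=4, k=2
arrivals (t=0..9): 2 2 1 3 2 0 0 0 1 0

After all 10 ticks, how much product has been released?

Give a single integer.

Answer: 10

Derivation:
t=0: arr=2 -> substrate=0 bound=2 product=0
t=1: arr=2 -> substrate=0 bound=4 product=0
t=2: arr=1 -> substrate=0 bound=3 product=2
t=3: arr=3 -> substrate=0 bound=4 product=4
t=4: arr=2 -> substrate=1 bound=4 product=5
t=5: arr=0 -> substrate=0 bound=2 product=8
t=6: arr=0 -> substrate=0 bound=1 product=9
t=7: arr=0 -> substrate=0 bound=0 product=10
t=8: arr=1 -> substrate=0 bound=1 product=10
t=9: arr=0 -> substrate=0 bound=1 product=10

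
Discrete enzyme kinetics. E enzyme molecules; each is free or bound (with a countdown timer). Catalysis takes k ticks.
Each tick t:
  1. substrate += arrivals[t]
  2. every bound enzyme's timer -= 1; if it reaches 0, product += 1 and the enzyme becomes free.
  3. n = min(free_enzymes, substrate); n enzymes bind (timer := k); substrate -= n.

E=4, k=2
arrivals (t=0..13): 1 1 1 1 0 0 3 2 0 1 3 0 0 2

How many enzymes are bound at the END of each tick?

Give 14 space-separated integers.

t=0: arr=1 -> substrate=0 bound=1 product=0
t=1: arr=1 -> substrate=0 bound=2 product=0
t=2: arr=1 -> substrate=0 bound=2 product=1
t=3: arr=1 -> substrate=0 bound=2 product=2
t=4: arr=0 -> substrate=0 bound=1 product=3
t=5: arr=0 -> substrate=0 bound=0 product=4
t=6: arr=3 -> substrate=0 bound=3 product=4
t=7: arr=2 -> substrate=1 bound=4 product=4
t=8: arr=0 -> substrate=0 bound=2 product=7
t=9: arr=1 -> substrate=0 bound=2 product=8
t=10: arr=3 -> substrate=0 bound=4 product=9
t=11: arr=0 -> substrate=0 bound=3 product=10
t=12: arr=0 -> substrate=0 bound=0 product=13
t=13: arr=2 -> substrate=0 bound=2 product=13

Answer: 1 2 2 2 1 0 3 4 2 2 4 3 0 2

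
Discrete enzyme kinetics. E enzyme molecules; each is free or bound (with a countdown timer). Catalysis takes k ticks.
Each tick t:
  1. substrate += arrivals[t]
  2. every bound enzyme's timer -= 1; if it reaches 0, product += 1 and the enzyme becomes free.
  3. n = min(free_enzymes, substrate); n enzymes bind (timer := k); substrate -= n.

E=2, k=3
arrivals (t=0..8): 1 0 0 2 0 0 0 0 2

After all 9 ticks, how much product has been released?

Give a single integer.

t=0: arr=1 -> substrate=0 bound=1 product=0
t=1: arr=0 -> substrate=0 bound=1 product=0
t=2: arr=0 -> substrate=0 bound=1 product=0
t=3: arr=2 -> substrate=0 bound=2 product=1
t=4: arr=0 -> substrate=0 bound=2 product=1
t=5: arr=0 -> substrate=0 bound=2 product=1
t=6: arr=0 -> substrate=0 bound=0 product=3
t=7: arr=0 -> substrate=0 bound=0 product=3
t=8: arr=2 -> substrate=0 bound=2 product=3

Answer: 3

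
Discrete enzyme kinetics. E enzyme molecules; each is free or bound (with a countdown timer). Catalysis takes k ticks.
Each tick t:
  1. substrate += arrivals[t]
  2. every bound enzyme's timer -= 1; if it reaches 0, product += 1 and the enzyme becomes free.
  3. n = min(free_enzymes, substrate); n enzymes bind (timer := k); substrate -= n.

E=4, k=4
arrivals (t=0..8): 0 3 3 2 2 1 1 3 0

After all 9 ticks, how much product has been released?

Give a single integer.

Answer: 4

Derivation:
t=0: arr=0 -> substrate=0 bound=0 product=0
t=1: arr=3 -> substrate=0 bound=3 product=0
t=2: arr=3 -> substrate=2 bound=4 product=0
t=3: arr=2 -> substrate=4 bound=4 product=0
t=4: arr=2 -> substrate=6 bound=4 product=0
t=5: arr=1 -> substrate=4 bound=4 product=3
t=6: arr=1 -> substrate=4 bound=4 product=4
t=7: arr=3 -> substrate=7 bound=4 product=4
t=8: arr=0 -> substrate=7 bound=4 product=4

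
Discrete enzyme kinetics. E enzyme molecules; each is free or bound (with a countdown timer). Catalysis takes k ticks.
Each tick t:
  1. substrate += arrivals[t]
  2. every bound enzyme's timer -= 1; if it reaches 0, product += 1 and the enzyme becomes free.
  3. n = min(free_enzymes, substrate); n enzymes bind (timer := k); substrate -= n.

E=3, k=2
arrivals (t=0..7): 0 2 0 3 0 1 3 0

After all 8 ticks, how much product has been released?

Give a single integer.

t=0: arr=0 -> substrate=0 bound=0 product=0
t=1: arr=2 -> substrate=0 bound=2 product=0
t=2: arr=0 -> substrate=0 bound=2 product=0
t=3: arr=3 -> substrate=0 bound=3 product=2
t=4: arr=0 -> substrate=0 bound=3 product=2
t=5: arr=1 -> substrate=0 bound=1 product=5
t=6: arr=3 -> substrate=1 bound=3 product=5
t=7: arr=0 -> substrate=0 bound=3 product=6

Answer: 6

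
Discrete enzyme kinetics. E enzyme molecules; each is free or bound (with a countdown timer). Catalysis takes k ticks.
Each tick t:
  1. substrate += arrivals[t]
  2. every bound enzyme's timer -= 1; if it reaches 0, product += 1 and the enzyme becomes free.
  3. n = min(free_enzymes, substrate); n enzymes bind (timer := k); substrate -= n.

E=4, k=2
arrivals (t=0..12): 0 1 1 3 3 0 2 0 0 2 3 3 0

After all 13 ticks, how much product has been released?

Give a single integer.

Answer: 14

Derivation:
t=0: arr=0 -> substrate=0 bound=0 product=0
t=1: arr=1 -> substrate=0 bound=1 product=0
t=2: arr=1 -> substrate=0 bound=2 product=0
t=3: arr=3 -> substrate=0 bound=4 product=1
t=4: arr=3 -> substrate=2 bound=4 product=2
t=5: arr=0 -> substrate=0 bound=3 product=5
t=6: arr=2 -> substrate=0 bound=4 product=6
t=7: arr=0 -> substrate=0 bound=2 product=8
t=8: arr=0 -> substrate=0 bound=0 product=10
t=9: arr=2 -> substrate=0 bound=2 product=10
t=10: arr=3 -> substrate=1 bound=4 product=10
t=11: arr=3 -> substrate=2 bound=4 product=12
t=12: arr=0 -> substrate=0 bound=4 product=14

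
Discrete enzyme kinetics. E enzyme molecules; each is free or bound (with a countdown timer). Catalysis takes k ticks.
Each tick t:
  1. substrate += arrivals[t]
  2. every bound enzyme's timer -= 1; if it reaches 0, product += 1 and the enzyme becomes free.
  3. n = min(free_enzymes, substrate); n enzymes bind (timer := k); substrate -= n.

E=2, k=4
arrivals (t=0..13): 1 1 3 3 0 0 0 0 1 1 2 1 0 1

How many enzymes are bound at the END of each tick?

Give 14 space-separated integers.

t=0: arr=1 -> substrate=0 bound=1 product=0
t=1: arr=1 -> substrate=0 bound=2 product=0
t=2: arr=3 -> substrate=3 bound=2 product=0
t=3: arr=3 -> substrate=6 bound=2 product=0
t=4: arr=0 -> substrate=5 bound=2 product=1
t=5: arr=0 -> substrate=4 bound=2 product=2
t=6: arr=0 -> substrate=4 bound=2 product=2
t=7: arr=0 -> substrate=4 bound=2 product=2
t=8: arr=1 -> substrate=4 bound=2 product=3
t=9: arr=1 -> substrate=4 bound=2 product=4
t=10: arr=2 -> substrate=6 bound=2 product=4
t=11: arr=1 -> substrate=7 bound=2 product=4
t=12: arr=0 -> substrate=6 bound=2 product=5
t=13: arr=1 -> substrate=6 bound=2 product=6

Answer: 1 2 2 2 2 2 2 2 2 2 2 2 2 2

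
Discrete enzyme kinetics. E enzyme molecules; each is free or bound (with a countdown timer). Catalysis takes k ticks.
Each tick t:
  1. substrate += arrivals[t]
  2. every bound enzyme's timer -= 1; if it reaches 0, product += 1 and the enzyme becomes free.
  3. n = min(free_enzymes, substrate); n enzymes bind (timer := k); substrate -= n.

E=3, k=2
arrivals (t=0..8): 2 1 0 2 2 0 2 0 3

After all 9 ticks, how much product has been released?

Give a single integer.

t=0: arr=2 -> substrate=0 bound=2 product=0
t=1: arr=1 -> substrate=0 bound=3 product=0
t=2: arr=0 -> substrate=0 bound=1 product=2
t=3: arr=2 -> substrate=0 bound=2 product=3
t=4: arr=2 -> substrate=1 bound=3 product=3
t=5: arr=0 -> substrate=0 bound=2 product=5
t=6: arr=2 -> substrate=0 bound=3 product=6
t=7: arr=0 -> substrate=0 bound=2 product=7
t=8: arr=3 -> substrate=0 bound=3 product=9

Answer: 9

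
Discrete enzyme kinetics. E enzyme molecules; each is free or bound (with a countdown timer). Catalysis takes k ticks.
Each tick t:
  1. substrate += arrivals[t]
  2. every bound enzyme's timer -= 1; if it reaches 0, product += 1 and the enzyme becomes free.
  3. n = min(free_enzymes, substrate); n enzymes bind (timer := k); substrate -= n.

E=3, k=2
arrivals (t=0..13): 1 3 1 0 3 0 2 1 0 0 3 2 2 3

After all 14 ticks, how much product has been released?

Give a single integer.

t=0: arr=1 -> substrate=0 bound=1 product=0
t=1: arr=3 -> substrate=1 bound=3 product=0
t=2: arr=1 -> substrate=1 bound=3 product=1
t=3: arr=0 -> substrate=0 bound=2 product=3
t=4: arr=3 -> substrate=1 bound=3 product=4
t=5: arr=0 -> substrate=0 bound=3 product=5
t=6: arr=2 -> substrate=0 bound=3 product=7
t=7: arr=1 -> substrate=0 bound=3 product=8
t=8: arr=0 -> substrate=0 bound=1 product=10
t=9: arr=0 -> substrate=0 bound=0 product=11
t=10: arr=3 -> substrate=0 bound=3 product=11
t=11: arr=2 -> substrate=2 bound=3 product=11
t=12: arr=2 -> substrate=1 bound=3 product=14
t=13: arr=3 -> substrate=4 bound=3 product=14

Answer: 14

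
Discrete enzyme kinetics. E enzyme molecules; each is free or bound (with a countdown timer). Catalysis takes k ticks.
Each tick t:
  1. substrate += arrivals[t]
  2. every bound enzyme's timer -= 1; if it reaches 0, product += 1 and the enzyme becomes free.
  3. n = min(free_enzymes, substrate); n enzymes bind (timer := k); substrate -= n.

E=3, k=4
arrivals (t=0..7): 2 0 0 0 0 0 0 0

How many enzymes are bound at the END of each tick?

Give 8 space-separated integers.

Answer: 2 2 2 2 0 0 0 0

Derivation:
t=0: arr=2 -> substrate=0 bound=2 product=0
t=1: arr=0 -> substrate=0 bound=2 product=0
t=2: arr=0 -> substrate=0 bound=2 product=0
t=3: arr=0 -> substrate=0 bound=2 product=0
t=4: arr=0 -> substrate=0 bound=0 product=2
t=5: arr=0 -> substrate=0 bound=0 product=2
t=6: arr=0 -> substrate=0 bound=0 product=2
t=7: arr=0 -> substrate=0 bound=0 product=2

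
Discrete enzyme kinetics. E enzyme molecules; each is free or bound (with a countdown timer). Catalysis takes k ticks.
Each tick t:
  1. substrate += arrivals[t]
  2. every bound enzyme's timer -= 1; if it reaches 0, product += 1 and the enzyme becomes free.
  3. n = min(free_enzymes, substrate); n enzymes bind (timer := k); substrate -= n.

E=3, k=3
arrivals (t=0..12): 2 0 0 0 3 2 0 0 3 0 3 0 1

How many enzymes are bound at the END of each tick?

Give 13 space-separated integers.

Answer: 2 2 2 0 3 3 3 2 3 3 3 3 3

Derivation:
t=0: arr=2 -> substrate=0 bound=2 product=0
t=1: arr=0 -> substrate=0 bound=2 product=0
t=2: arr=0 -> substrate=0 bound=2 product=0
t=3: arr=0 -> substrate=0 bound=0 product=2
t=4: arr=3 -> substrate=0 bound=3 product=2
t=5: arr=2 -> substrate=2 bound=3 product=2
t=6: arr=0 -> substrate=2 bound=3 product=2
t=7: arr=0 -> substrate=0 bound=2 product=5
t=8: arr=3 -> substrate=2 bound=3 product=5
t=9: arr=0 -> substrate=2 bound=3 product=5
t=10: arr=3 -> substrate=3 bound=3 product=7
t=11: arr=0 -> substrate=2 bound=3 product=8
t=12: arr=1 -> substrate=3 bound=3 product=8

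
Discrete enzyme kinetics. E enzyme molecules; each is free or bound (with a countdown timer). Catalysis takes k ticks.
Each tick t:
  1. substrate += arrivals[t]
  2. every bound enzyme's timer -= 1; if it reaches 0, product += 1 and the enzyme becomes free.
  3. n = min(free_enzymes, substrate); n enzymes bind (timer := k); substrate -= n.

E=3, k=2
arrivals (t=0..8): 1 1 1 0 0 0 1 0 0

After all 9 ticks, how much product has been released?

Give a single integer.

t=0: arr=1 -> substrate=0 bound=1 product=0
t=1: arr=1 -> substrate=0 bound=2 product=0
t=2: arr=1 -> substrate=0 bound=2 product=1
t=3: arr=0 -> substrate=0 bound=1 product=2
t=4: arr=0 -> substrate=0 bound=0 product=3
t=5: arr=0 -> substrate=0 bound=0 product=3
t=6: arr=1 -> substrate=0 bound=1 product=3
t=7: arr=0 -> substrate=0 bound=1 product=3
t=8: arr=0 -> substrate=0 bound=0 product=4

Answer: 4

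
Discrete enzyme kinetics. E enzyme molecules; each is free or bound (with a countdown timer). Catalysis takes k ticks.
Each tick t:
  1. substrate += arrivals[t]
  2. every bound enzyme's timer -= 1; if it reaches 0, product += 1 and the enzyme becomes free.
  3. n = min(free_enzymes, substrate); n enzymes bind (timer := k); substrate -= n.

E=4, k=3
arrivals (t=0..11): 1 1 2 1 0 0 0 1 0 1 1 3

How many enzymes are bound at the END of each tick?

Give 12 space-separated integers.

t=0: arr=1 -> substrate=0 bound=1 product=0
t=1: arr=1 -> substrate=0 bound=2 product=0
t=2: arr=2 -> substrate=0 bound=4 product=0
t=3: arr=1 -> substrate=0 bound=4 product=1
t=4: arr=0 -> substrate=0 bound=3 product=2
t=5: arr=0 -> substrate=0 bound=1 product=4
t=6: arr=0 -> substrate=0 bound=0 product=5
t=7: arr=1 -> substrate=0 bound=1 product=5
t=8: arr=0 -> substrate=0 bound=1 product=5
t=9: arr=1 -> substrate=0 bound=2 product=5
t=10: arr=1 -> substrate=0 bound=2 product=6
t=11: arr=3 -> substrate=1 bound=4 product=6

Answer: 1 2 4 4 3 1 0 1 1 2 2 4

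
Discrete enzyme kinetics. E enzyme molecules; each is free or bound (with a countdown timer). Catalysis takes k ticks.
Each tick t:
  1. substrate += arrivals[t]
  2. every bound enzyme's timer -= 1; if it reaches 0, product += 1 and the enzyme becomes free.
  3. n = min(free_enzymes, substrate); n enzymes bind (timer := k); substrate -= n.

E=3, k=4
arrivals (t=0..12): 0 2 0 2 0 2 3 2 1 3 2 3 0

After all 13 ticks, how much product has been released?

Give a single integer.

t=0: arr=0 -> substrate=0 bound=0 product=0
t=1: arr=2 -> substrate=0 bound=2 product=0
t=2: arr=0 -> substrate=0 bound=2 product=0
t=3: arr=2 -> substrate=1 bound=3 product=0
t=4: arr=0 -> substrate=1 bound=3 product=0
t=5: arr=2 -> substrate=1 bound=3 product=2
t=6: arr=3 -> substrate=4 bound=3 product=2
t=7: arr=2 -> substrate=5 bound=3 product=3
t=8: arr=1 -> substrate=6 bound=3 product=3
t=9: arr=3 -> substrate=7 bound=3 product=5
t=10: arr=2 -> substrate=9 bound=3 product=5
t=11: arr=3 -> substrate=11 bound=3 product=6
t=12: arr=0 -> substrate=11 bound=3 product=6

Answer: 6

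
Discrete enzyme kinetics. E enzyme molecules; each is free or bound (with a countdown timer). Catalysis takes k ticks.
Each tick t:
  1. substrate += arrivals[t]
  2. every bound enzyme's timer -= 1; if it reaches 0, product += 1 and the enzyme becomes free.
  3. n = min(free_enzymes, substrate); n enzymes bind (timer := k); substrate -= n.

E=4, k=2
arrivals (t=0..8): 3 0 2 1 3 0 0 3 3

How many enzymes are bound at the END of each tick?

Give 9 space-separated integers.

Answer: 3 3 2 3 4 3 0 3 4

Derivation:
t=0: arr=3 -> substrate=0 bound=3 product=0
t=1: arr=0 -> substrate=0 bound=3 product=0
t=2: arr=2 -> substrate=0 bound=2 product=3
t=3: arr=1 -> substrate=0 bound=3 product=3
t=4: arr=3 -> substrate=0 bound=4 product=5
t=5: arr=0 -> substrate=0 bound=3 product=6
t=6: arr=0 -> substrate=0 bound=0 product=9
t=7: arr=3 -> substrate=0 bound=3 product=9
t=8: arr=3 -> substrate=2 bound=4 product=9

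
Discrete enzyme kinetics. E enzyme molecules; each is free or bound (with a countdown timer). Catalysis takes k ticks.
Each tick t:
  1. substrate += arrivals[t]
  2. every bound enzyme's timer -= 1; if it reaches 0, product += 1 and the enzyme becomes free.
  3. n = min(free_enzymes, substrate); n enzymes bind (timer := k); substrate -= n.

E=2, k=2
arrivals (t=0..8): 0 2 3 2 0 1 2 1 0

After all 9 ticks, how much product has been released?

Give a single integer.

t=0: arr=0 -> substrate=0 bound=0 product=0
t=1: arr=2 -> substrate=0 bound=2 product=0
t=2: arr=3 -> substrate=3 bound=2 product=0
t=3: arr=2 -> substrate=3 bound=2 product=2
t=4: arr=0 -> substrate=3 bound=2 product=2
t=5: arr=1 -> substrate=2 bound=2 product=4
t=6: arr=2 -> substrate=4 bound=2 product=4
t=7: arr=1 -> substrate=3 bound=2 product=6
t=8: arr=0 -> substrate=3 bound=2 product=6

Answer: 6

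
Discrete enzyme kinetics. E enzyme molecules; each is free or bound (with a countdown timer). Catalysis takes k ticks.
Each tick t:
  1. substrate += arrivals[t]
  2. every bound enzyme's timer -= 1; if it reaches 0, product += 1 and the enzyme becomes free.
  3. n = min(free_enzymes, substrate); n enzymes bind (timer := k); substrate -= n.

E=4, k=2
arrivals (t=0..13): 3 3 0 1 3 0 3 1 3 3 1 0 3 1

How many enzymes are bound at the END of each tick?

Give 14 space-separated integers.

Answer: 3 4 3 3 4 3 3 4 4 4 4 3 3 4

Derivation:
t=0: arr=3 -> substrate=0 bound=3 product=0
t=1: arr=3 -> substrate=2 bound=4 product=0
t=2: arr=0 -> substrate=0 bound=3 product=3
t=3: arr=1 -> substrate=0 bound=3 product=4
t=4: arr=3 -> substrate=0 bound=4 product=6
t=5: arr=0 -> substrate=0 bound=3 product=7
t=6: arr=3 -> substrate=0 bound=3 product=10
t=7: arr=1 -> substrate=0 bound=4 product=10
t=8: arr=3 -> substrate=0 bound=4 product=13
t=9: arr=3 -> substrate=2 bound=4 product=14
t=10: arr=1 -> substrate=0 bound=4 product=17
t=11: arr=0 -> substrate=0 bound=3 product=18
t=12: arr=3 -> substrate=0 bound=3 product=21
t=13: arr=1 -> substrate=0 bound=4 product=21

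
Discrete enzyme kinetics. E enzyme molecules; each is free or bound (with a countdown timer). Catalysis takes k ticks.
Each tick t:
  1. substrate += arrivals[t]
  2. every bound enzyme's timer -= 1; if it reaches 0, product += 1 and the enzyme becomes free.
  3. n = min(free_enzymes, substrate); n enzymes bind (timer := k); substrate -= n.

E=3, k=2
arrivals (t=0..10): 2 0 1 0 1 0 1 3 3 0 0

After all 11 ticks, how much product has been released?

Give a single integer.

Answer: 8

Derivation:
t=0: arr=2 -> substrate=0 bound=2 product=0
t=1: arr=0 -> substrate=0 bound=2 product=0
t=2: arr=1 -> substrate=0 bound=1 product=2
t=3: arr=0 -> substrate=0 bound=1 product=2
t=4: arr=1 -> substrate=0 bound=1 product=3
t=5: arr=0 -> substrate=0 bound=1 product=3
t=6: arr=1 -> substrate=0 bound=1 product=4
t=7: arr=3 -> substrate=1 bound=3 product=4
t=8: arr=3 -> substrate=3 bound=3 product=5
t=9: arr=0 -> substrate=1 bound=3 product=7
t=10: arr=0 -> substrate=0 bound=3 product=8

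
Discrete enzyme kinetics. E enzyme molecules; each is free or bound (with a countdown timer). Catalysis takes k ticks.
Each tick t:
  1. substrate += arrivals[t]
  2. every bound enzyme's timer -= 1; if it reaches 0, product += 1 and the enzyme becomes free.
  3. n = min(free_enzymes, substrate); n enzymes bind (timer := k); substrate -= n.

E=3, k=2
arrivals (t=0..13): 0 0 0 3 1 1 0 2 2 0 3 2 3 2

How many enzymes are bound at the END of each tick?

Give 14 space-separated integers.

t=0: arr=0 -> substrate=0 bound=0 product=0
t=1: arr=0 -> substrate=0 bound=0 product=0
t=2: arr=0 -> substrate=0 bound=0 product=0
t=3: arr=3 -> substrate=0 bound=3 product=0
t=4: arr=1 -> substrate=1 bound=3 product=0
t=5: arr=1 -> substrate=0 bound=2 product=3
t=6: arr=0 -> substrate=0 bound=2 product=3
t=7: arr=2 -> substrate=0 bound=2 product=5
t=8: arr=2 -> substrate=1 bound=3 product=5
t=9: arr=0 -> substrate=0 bound=2 product=7
t=10: arr=3 -> substrate=1 bound=3 product=8
t=11: arr=2 -> substrate=2 bound=3 product=9
t=12: arr=3 -> substrate=3 bound=3 product=11
t=13: arr=2 -> substrate=4 bound=3 product=12

Answer: 0 0 0 3 3 2 2 2 3 2 3 3 3 3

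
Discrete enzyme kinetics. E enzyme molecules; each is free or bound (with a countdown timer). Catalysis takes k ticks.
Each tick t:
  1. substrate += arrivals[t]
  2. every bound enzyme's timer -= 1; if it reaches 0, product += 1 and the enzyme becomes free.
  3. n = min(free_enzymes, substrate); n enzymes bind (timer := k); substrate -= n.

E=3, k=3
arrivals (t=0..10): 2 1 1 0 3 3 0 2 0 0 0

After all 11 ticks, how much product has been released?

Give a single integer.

Answer: 9

Derivation:
t=0: arr=2 -> substrate=0 bound=2 product=0
t=1: arr=1 -> substrate=0 bound=3 product=0
t=2: arr=1 -> substrate=1 bound=3 product=0
t=3: arr=0 -> substrate=0 bound=2 product=2
t=4: arr=3 -> substrate=1 bound=3 product=3
t=5: arr=3 -> substrate=4 bound=3 product=3
t=6: arr=0 -> substrate=3 bound=3 product=4
t=7: arr=2 -> substrate=3 bound=3 product=6
t=8: arr=0 -> substrate=3 bound=3 product=6
t=9: arr=0 -> substrate=2 bound=3 product=7
t=10: arr=0 -> substrate=0 bound=3 product=9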